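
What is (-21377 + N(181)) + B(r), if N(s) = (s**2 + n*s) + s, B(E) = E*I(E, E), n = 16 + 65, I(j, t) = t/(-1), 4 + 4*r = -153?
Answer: 394967/16 ≈ 24685.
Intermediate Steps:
r = -157/4 (r = -1 + (1/4)*(-153) = -1 - 153/4 = -157/4 ≈ -39.250)
I(j, t) = -t (I(j, t) = t*(-1) = -t)
n = 81
B(E) = -E**2 (B(E) = E*(-E) = -E**2)
N(s) = s**2 + 82*s (N(s) = (s**2 + 81*s) + s = s**2 + 82*s)
(-21377 + N(181)) + B(r) = (-21377 + 181*(82 + 181)) - (-157/4)**2 = (-21377 + 181*263) - 1*24649/16 = (-21377 + 47603) - 24649/16 = 26226 - 24649/16 = 394967/16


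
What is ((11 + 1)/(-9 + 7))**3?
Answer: -216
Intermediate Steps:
((11 + 1)/(-9 + 7))**3 = (12/(-2))**3 = (12*(-1/2))**3 = (-6)**3 = -216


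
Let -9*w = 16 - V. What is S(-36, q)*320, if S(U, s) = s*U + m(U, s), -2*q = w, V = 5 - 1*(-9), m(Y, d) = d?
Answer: -11200/9 ≈ -1244.4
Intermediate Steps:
V = 14 (V = 5 + 9 = 14)
w = -2/9 (w = -(16 - 1*14)/9 = -(16 - 14)/9 = -⅑*2 = -2/9 ≈ -0.22222)
q = ⅑ (q = -½*(-2/9) = ⅑ ≈ 0.11111)
S(U, s) = s + U*s (S(U, s) = s*U + s = U*s + s = s + U*s)
S(-36, q)*320 = ((1 - 36)/9)*320 = ((⅑)*(-35))*320 = -35/9*320 = -11200/9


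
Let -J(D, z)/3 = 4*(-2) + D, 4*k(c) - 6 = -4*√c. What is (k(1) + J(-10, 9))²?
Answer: 11881/4 ≈ 2970.3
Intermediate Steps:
k(c) = 3/2 - √c (k(c) = 3/2 + (-4*√c)/4 = 3/2 - √c)
J(D, z) = 24 - 3*D (J(D, z) = -3*(4*(-2) + D) = -3*(-8 + D) = 24 - 3*D)
(k(1) + J(-10, 9))² = ((3/2 - √1) + (24 - 3*(-10)))² = ((3/2 - 1*1) + (24 + 30))² = ((3/2 - 1) + 54)² = (½ + 54)² = (109/2)² = 11881/4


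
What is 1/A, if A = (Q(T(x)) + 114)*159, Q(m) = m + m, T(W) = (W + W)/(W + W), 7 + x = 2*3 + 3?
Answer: 1/18444 ≈ 5.4218e-5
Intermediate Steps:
x = 2 (x = -7 + (2*3 + 3) = -7 + (6 + 3) = -7 + 9 = 2)
T(W) = 1 (T(W) = (2*W)/((2*W)) = (2*W)*(1/(2*W)) = 1)
Q(m) = 2*m
A = 18444 (A = (2*1 + 114)*159 = (2 + 114)*159 = 116*159 = 18444)
1/A = 1/18444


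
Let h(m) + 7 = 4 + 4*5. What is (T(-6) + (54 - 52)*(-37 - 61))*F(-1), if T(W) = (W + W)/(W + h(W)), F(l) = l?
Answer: 2168/11 ≈ 197.09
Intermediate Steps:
h(m) = 17 (h(m) = -7 + (4 + 4*5) = -7 + (4 + 20) = -7 + 24 = 17)
T(W) = 2*W/(17 + W) (T(W) = (W + W)/(W + 17) = (2*W)/(17 + W) = 2*W/(17 + W))
(T(-6) + (54 - 52)*(-37 - 61))*F(-1) = (2*(-6)/(17 - 6) + (54 - 52)*(-37 - 61))*(-1) = (2*(-6)/11 + 2*(-98))*(-1) = (2*(-6)*(1/11) - 196)*(-1) = (-12/11 - 196)*(-1) = -2168/11*(-1) = 2168/11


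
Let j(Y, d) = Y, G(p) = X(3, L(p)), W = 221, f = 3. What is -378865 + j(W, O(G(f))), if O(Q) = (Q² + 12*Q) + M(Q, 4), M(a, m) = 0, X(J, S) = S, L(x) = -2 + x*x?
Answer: -378644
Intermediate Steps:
L(x) = -2 + x²
G(p) = -2 + p²
O(Q) = Q² + 12*Q (O(Q) = (Q² + 12*Q) + 0 = Q² + 12*Q)
-378865 + j(W, O(G(f))) = -378865 + 221 = -378644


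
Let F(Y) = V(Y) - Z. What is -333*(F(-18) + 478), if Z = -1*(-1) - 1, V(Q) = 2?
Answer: -159840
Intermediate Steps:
Z = 0 (Z = 1 - 1 = 0)
F(Y) = 2 (F(Y) = 2 - 1*0 = 2 + 0 = 2)
-333*(F(-18) + 478) = -333*(2 + 478) = -333*480 = -159840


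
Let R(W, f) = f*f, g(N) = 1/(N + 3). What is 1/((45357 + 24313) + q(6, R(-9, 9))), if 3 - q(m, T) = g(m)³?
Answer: 729/50791616 ≈ 1.4353e-5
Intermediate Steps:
g(N) = 1/(3 + N)
R(W, f) = f²
q(m, T) = 3 - 1/(3 + m)³ (q(m, T) = 3 - (1/(3 + m))³ = 3 - 1/(3 + m)³)
1/((45357 + 24313) + q(6, R(-9, 9))) = 1/((45357 + 24313) + (3 - 1/(3 + 6)³)) = 1/(69670 + (3 - 1/9³)) = 1/(69670 + (3 - 1*1/729)) = 1/(69670 + (3 - 1/729)) = 1/(69670 + 2186/729) = 1/(50791616/729) = 729/50791616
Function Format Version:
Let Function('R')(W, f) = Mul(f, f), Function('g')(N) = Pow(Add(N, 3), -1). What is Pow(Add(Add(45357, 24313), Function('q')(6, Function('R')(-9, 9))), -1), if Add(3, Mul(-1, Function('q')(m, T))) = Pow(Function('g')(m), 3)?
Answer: Rational(729, 50791616) ≈ 1.4353e-5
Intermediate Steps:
Function('g')(N) = Pow(Add(3, N), -1)
Function('R')(W, f) = Pow(f, 2)
Function('q')(m, T) = Add(3, Mul(-1, Pow(Add(3, m), -3))) (Function('q')(m, T) = Add(3, Mul(-1, Pow(Pow(Add(3, m), -1), 3))) = Add(3, Mul(-1, Pow(Add(3, m), -3))))
Pow(Add(Add(45357, 24313), Function('q')(6, Function('R')(-9, 9))), -1) = Pow(Add(Add(45357, 24313), Add(3, Mul(-1, Pow(Add(3, 6), -3)))), -1) = Pow(Add(69670, Add(3, Mul(-1, Pow(9, -3)))), -1) = Pow(Add(69670, Add(3, Mul(-1, Rational(1, 729)))), -1) = Pow(Add(69670, Add(3, Rational(-1, 729))), -1) = Pow(Add(69670, Rational(2186, 729)), -1) = Pow(Rational(50791616, 729), -1) = Rational(729, 50791616)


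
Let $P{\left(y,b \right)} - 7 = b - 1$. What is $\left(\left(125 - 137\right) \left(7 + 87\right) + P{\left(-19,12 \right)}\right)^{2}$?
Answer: $1232100$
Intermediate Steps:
$P{\left(y,b \right)} = 6 + b$ ($P{\left(y,b \right)} = 7 + \left(b - 1\right) = 7 + \left(-1 + b\right) = 6 + b$)
$\left(\left(125 - 137\right) \left(7 + 87\right) + P{\left(-19,12 \right)}\right)^{2} = \left(\left(125 - 137\right) \left(7 + 87\right) + \left(6 + 12\right)\right)^{2} = \left(\left(-12\right) 94 + 18\right)^{2} = \left(-1128 + 18\right)^{2} = \left(-1110\right)^{2} = 1232100$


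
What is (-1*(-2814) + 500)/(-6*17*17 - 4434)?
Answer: -1657/3084 ≈ -0.53729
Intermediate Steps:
(-1*(-2814) + 500)/(-6*17*17 - 4434) = (2814 + 500)/(-102*17 - 4434) = 3314/(-1734 - 4434) = 3314/(-6168) = 3314*(-1/6168) = -1657/3084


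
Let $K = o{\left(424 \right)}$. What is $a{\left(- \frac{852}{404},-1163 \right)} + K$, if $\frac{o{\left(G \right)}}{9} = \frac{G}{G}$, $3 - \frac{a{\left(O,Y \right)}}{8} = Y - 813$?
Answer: $15841$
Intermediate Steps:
$a{\left(O,Y \right)} = 6528 - 8 Y$ ($a{\left(O,Y \right)} = 24 - 8 \left(Y - 813\right) = 24 - 8 \left(-813 + Y\right) = 24 - \left(-6504 + 8 Y\right) = 6528 - 8 Y$)
$o{\left(G \right)} = 9$ ($o{\left(G \right)} = 9 \frac{G}{G} = 9 \cdot 1 = 9$)
$K = 9$
$a{\left(- \frac{852}{404},-1163 \right)} + K = \left(6528 - -9304\right) + 9 = \left(6528 + 9304\right) + 9 = 15832 + 9 = 15841$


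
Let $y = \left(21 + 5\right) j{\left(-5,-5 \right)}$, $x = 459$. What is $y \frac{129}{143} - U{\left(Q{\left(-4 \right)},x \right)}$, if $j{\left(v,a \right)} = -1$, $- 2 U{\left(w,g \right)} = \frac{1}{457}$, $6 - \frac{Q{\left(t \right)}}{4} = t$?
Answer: $- \frac{235801}{10054} \approx -23.453$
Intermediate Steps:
$Q{\left(t \right)} = 24 - 4 t$
$U{\left(w,g \right)} = - \frac{1}{914}$ ($U{\left(w,g \right)} = - \frac{1}{2 \cdot 457} = \left(- \frac{1}{2}\right) \frac{1}{457} = - \frac{1}{914}$)
$y = -26$ ($y = \left(21 + 5\right) \left(-1\right) = 26 \left(-1\right) = -26$)
$y \frac{129}{143} - U{\left(Q{\left(-4 \right)},x \right)} = - 26 \cdot \frac{129}{143} - - \frac{1}{914} = - 26 \cdot 129 \cdot \frac{1}{143} + \frac{1}{914} = \left(-26\right) \frac{129}{143} + \frac{1}{914} = - \frac{258}{11} + \frac{1}{914} = - \frac{235801}{10054}$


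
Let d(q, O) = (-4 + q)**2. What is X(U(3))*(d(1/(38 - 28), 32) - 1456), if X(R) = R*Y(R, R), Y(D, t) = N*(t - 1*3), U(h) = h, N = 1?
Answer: 0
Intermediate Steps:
Y(D, t) = -3 + t (Y(D, t) = 1*(t - 1*3) = 1*(t - 3) = 1*(-3 + t) = -3 + t)
X(R) = R*(-3 + R)
X(U(3))*(d(1/(38 - 28), 32) - 1456) = (3*(-3 + 3))*((-4 + 1/(38 - 28))**2 - 1456) = (3*0)*((-4 + 1/10)**2 - 1456) = 0*((-4 + 1/10)**2 - 1456) = 0*((-39/10)**2 - 1456) = 0*(1521/100 - 1456) = 0*(-144079/100) = 0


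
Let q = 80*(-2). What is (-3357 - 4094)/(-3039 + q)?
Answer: 7451/3199 ≈ 2.3292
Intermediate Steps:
q = -160
(-3357 - 4094)/(-3039 + q) = (-3357 - 4094)/(-3039 - 160) = -7451/(-3199) = -7451*(-1/3199) = 7451/3199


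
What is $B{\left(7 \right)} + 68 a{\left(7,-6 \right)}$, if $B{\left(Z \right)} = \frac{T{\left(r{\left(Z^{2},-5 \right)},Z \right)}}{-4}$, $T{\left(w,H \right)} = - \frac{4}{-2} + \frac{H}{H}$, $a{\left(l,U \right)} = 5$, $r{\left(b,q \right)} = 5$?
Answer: $\frac{1357}{4} \approx 339.25$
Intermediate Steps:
$T{\left(w,H \right)} = 3$ ($T{\left(w,H \right)} = \left(-4\right) \left(- \frac{1}{2}\right) + 1 = 2 + 1 = 3$)
$B{\left(Z \right)} = - \frac{3}{4}$ ($B{\left(Z \right)} = \frac{3}{-4} = 3 \left(- \frac{1}{4}\right) = - \frac{3}{4}$)
$B{\left(7 \right)} + 68 a{\left(7,-6 \right)} = - \frac{3}{4} + 68 \cdot 5 = - \frac{3}{4} + 340 = \frac{1357}{4}$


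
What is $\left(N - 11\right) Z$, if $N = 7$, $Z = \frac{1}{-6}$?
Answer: $\frac{2}{3} \approx 0.66667$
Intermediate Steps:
$Z = - \frac{1}{6} \approx -0.16667$
$\left(N - 11\right) Z = \left(7 - 11\right) \left(- \frac{1}{6}\right) = \left(-4\right) \left(- \frac{1}{6}\right) = \frac{2}{3}$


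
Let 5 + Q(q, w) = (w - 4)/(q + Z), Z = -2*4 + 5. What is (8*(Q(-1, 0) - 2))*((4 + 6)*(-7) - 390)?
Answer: 22080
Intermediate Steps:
Z = -3 (Z = -8 + 5 = -3)
Q(q, w) = -5 + (-4 + w)/(-3 + q) (Q(q, w) = -5 + (w - 4)/(q - 3) = -5 + (-4 + w)/(-3 + q))
(8*(Q(-1, 0) - 2))*((4 + 6)*(-7) - 390) = (8*((11 + 0 - 5*(-1))/(-3 - 1) - 2))*((4 + 6)*(-7) - 390) = (8*((11 + 0 + 5)/(-4) - 2))*(10*(-7) - 390) = (8*(-¼*16 - 2))*(-70 - 390) = (8*(-4 - 2))*(-460) = (8*(-6))*(-460) = -48*(-460) = 22080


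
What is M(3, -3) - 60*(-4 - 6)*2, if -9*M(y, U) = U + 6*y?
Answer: 3595/3 ≈ 1198.3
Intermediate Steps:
M(y, U) = -2*y/3 - U/9 (M(y, U) = -(U + 6*y)/9 = -2*y/3 - U/9)
M(3, -3) - 60*(-4 - 6)*2 = (-⅔*3 - ⅑*(-3)) - 60*(-4 - 6)*2 = (-2 + ⅓) - (-600)*2 = -5/3 - 60*(-20) = -5/3 + 1200 = 3595/3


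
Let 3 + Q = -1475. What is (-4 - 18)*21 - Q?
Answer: 1016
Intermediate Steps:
Q = -1478 (Q = -3 - 1475 = -1478)
(-4 - 18)*21 - Q = (-4 - 18)*21 - 1*(-1478) = -22*21 + 1478 = -462 + 1478 = 1016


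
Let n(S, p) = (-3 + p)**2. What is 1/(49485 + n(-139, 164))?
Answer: 1/75406 ≈ 1.3262e-5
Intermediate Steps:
1/(49485 + n(-139, 164)) = 1/(49485 + (-3 + 164)**2) = 1/(49485 + 161**2) = 1/(49485 + 25921) = 1/75406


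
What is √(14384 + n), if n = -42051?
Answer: I*√27667 ≈ 166.33*I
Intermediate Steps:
√(14384 + n) = √(14384 - 42051) = √(-27667) = I*√27667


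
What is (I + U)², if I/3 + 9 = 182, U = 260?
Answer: 606841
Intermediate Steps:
I = 519 (I = -27 + 3*182 = -27 + 546 = 519)
(I + U)² = (519 + 260)² = 779² = 606841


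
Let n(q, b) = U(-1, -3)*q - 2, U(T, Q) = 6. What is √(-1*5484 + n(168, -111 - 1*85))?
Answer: I*√4478 ≈ 66.918*I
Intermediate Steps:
n(q, b) = -2 + 6*q (n(q, b) = 6*q - 2 = -2 + 6*q)
√(-1*5484 + n(168, -111 - 1*85)) = √(-1*5484 + (-2 + 6*168)) = √(-5484 + (-2 + 1008)) = √(-5484 + 1006) = √(-4478) = I*√4478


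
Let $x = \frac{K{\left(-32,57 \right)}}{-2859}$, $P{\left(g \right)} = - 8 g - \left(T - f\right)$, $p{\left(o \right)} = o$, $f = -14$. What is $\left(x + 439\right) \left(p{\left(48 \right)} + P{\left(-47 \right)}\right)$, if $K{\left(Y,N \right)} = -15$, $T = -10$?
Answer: $\frac{175716240}{953} \approx 1.8438 \cdot 10^{5}$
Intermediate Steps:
$P{\left(g \right)} = -4 - 8 g$ ($P{\left(g \right)} = - 8 g - 4 = -4 - 8 g$)
$x = \frac{5}{953}$ ($x = - \frac{15}{-2859} = \left(-15\right) \left(- \frac{1}{2859}\right) = \frac{5}{953} \approx 0.0052466$)
$\left(x + 439\right) \left(p{\left(48 \right)} + P{\left(-47 \right)}\right) = \left(\frac{5}{953} + 439\right) \left(48 - -372\right) = \frac{418372 \left(48 + \left(-4 + 376\right)\right)}{953} = \frac{418372 \left(48 + 372\right)}{953} = \frac{418372}{953} \cdot 420 = \frac{175716240}{953}$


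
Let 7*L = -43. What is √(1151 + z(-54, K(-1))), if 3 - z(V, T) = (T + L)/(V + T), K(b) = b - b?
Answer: √18319098/126 ≈ 33.969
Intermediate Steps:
L = -43/7 (L = (⅐)*(-43) = -43/7 ≈ -6.1429)
K(b) = 0
z(V, T) = 3 - (-43/7 + T)/(T + V) (z(V, T) = 3 - (T - 43/7)/(V + T) = 3 - (-43/7 + T)/(T + V))
√(1151 + z(-54, K(-1))) = √(1151 + (43/7 + 2*0 + 3*(-54))/(0 - 54)) = √(1151 + (43/7 + 0 - 162)/(-54)) = √(1151 - 1/54*(-1091/7)) = √(1151 + 1091/378) = √(436169/378) = √18319098/126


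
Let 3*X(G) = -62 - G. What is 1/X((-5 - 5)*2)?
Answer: -1/14 ≈ -0.071429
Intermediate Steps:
X(G) = -62/3 - G/3 (X(G) = (-62 - G)/3 = -62/3 - G/3)
1/X((-5 - 5)*2) = 1/(-62/3 - (-5 - 5)*2/3) = 1/(-62/3 - (-10)*2/3) = 1/(-62/3 - 1/3*(-20)) = 1/(-62/3 + 20/3) = 1/(-14) = -1/14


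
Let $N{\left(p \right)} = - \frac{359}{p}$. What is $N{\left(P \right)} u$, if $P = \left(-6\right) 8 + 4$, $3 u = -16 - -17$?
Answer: $\frac{359}{132} \approx 2.7197$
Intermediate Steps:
$u = \frac{1}{3}$ ($u = \frac{-16 - -17}{3} = \frac{-16 + 17}{3} = \frac{1}{3} \cdot 1 = \frac{1}{3} \approx 0.33333$)
$P = -44$ ($P = -48 + 4 = -44$)
$N{\left(P \right)} u = - \frac{359}{-44} \cdot \frac{1}{3} = \left(-359\right) \left(- \frac{1}{44}\right) \frac{1}{3} = \frac{359}{44} \cdot \frac{1}{3} = \frac{359}{132}$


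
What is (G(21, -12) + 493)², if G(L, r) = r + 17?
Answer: 248004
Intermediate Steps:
G(L, r) = 17 + r
(G(21, -12) + 493)² = ((17 - 12) + 493)² = (5 + 493)² = 498² = 248004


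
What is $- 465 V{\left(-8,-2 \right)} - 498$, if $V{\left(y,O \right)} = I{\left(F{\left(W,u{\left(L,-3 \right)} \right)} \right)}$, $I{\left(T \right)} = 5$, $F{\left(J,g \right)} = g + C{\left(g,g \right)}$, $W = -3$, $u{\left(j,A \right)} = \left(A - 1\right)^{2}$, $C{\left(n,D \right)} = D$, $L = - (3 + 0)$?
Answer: $-2823$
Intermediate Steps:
$L = -3$ ($L = \left(-1\right) 3 = -3$)
$u{\left(j,A \right)} = \left(-1 + A\right)^{2}$
$F{\left(J,g \right)} = 2 g$ ($F{\left(J,g \right)} = g + g = 2 g$)
$V{\left(y,O \right)} = 5$
$- 465 V{\left(-8,-2 \right)} - 498 = \left(-465\right) 5 - 498 = -2325 - 498 = -2823$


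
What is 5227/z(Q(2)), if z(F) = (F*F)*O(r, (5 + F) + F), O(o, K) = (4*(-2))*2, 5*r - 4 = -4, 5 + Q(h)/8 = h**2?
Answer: -5227/1024 ≈ -5.1045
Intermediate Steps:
Q(h) = -40 + 8*h**2
r = 0 (r = 4/5 + (1/5)*(-4) = 4/5 - 4/5 = 0)
O(o, K) = -16 (O(o, K) = -8*2 = -16)
z(F) = -16*F**2 (z(F) = (F*F)*(-16) = F**2*(-16) = -16*F**2)
5227/z(Q(2)) = 5227/((-16*(-40 + 8*2**2)**2)) = 5227/((-16*(-40 + 8*4)**2)) = 5227/((-16*(-40 + 32)**2)) = 5227/((-16*(-8)**2)) = 5227/((-16*64)) = 5227/(-1024) = 5227*(-1/1024) = -5227/1024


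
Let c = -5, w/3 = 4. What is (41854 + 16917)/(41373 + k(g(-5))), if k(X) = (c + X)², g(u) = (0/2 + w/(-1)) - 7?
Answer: 58771/41949 ≈ 1.4010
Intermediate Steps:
w = 12 (w = 3*4 = 12)
g(u) = -19 (g(u) = (0/2 + 12/(-1)) - 7 = (0*(½) + 12*(-1)) - 7 = (0 - 12) - 7 = -12 - 7 = -19)
k(X) = (-5 + X)²
(41854 + 16917)/(41373 + k(g(-5))) = (41854 + 16917)/(41373 + (-5 - 19)²) = 58771/(41373 + (-24)²) = 58771/(41373 + 576) = 58771/41949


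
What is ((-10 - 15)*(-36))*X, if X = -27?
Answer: -24300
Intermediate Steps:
((-10 - 15)*(-36))*X = ((-10 - 15)*(-36))*(-27) = -25*(-36)*(-27) = 900*(-27) = -24300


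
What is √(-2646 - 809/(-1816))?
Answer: I*√2181164458/908 ≈ 51.435*I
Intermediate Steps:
√(-2646 - 809/(-1816)) = √(-2646 - 809*(-1/1816)) = √(-2646 + 809/1816) = √(-4804327/1816) = I*√2181164458/908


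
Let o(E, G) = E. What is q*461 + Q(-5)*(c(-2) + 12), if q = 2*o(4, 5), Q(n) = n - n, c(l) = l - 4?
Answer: 3688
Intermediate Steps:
c(l) = -4 + l
Q(n) = 0
q = 8 (q = 2*4 = 8)
q*461 + Q(-5)*(c(-2) + 12) = 8*461 + 0*((-4 - 2) + 12) = 3688 + 0*(-6 + 12) = 3688 + 0*6 = 3688 + 0 = 3688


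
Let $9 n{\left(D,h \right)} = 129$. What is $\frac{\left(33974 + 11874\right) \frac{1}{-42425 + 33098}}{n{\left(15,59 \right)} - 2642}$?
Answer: $\frac{45848}{24508247} \approx 0.0018707$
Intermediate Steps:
$n{\left(D,h \right)} = \frac{43}{3}$ ($n{\left(D,h \right)} = \frac{1}{9} \cdot 129 = \frac{43}{3}$)
$\frac{\left(33974 + 11874\right) \frac{1}{-42425 + 33098}}{n{\left(15,59 \right)} - 2642} = \frac{\left(33974 + 11874\right) \frac{1}{-42425 + 33098}}{\frac{43}{3} - 2642} = \frac{45848 \frac{1}{-9327}}{\frac{43}{3} - 2642} = \frac{45848 \left(- \frac{1}{9327}\right)}{- \frac{7883}{3}} = \left(- \frac{45848}{9327}\right) \left(- \frac{3}{7883}\right) = \frac{45848}{24508247}$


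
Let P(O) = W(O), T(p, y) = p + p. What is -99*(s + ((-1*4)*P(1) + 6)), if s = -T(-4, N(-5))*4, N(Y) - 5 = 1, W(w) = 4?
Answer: -2178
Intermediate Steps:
N(Y) = 6 (N(Y) = 5 + 1 = 6)
T(p, y) = 2*p
P(O) = 4
s = 32 (s = -2*(-4)*4 = -1*(-8)*4 = 8*4 = 32)
-99*(s + ((-1*4)*P(1) + 6)) = -99*(32 + (-1*4*4 + 6)) = -99*(32 + (-4*4 + 6)) = -99*(32 + (-16 + 6)) = -99*(32 - 10) = -99*22 = -2178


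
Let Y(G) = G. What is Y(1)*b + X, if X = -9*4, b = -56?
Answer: -92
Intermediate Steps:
X = -36
Y(1)*b + X = 1*(-56) - 36 = -56 - 36 = -92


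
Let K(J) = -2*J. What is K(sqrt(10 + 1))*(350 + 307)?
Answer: -1314*sqrt(11) ≈ -4358.0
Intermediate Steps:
K(sqrt(10 + 1))*(350 + 307) = (-2*sqrt(10 + 1))*(350 + 307) = -2*sqrt(11)*657 = -1314*sqrt(11)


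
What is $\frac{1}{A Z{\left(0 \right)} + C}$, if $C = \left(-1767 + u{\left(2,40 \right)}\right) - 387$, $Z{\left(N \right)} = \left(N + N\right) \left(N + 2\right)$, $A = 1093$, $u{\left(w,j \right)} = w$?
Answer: $- \frac{1}{2152} \approx -0.00046468$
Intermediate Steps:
$Z{\left(N \right)} = 2 N \left(2 + N\right)$
$C = -2152$ ($C = \left(-1767 + 2\right) - 387 = -1765 - 387 = -2152$)
$\frac{1}{A Z{\left(0 \right)} + C} = \frac{1}{1093 \cdot 2 \cdot 0 \left(2 + 0\right) - 2152} = \frac{1}{1093 \cdot 2 \cdot 0 \cdot 2 - 2152} = \frac{1}{1093 \cdot 0 - 2152} = \frac{1}{0 - 2152} = \frac{1}{-2152} = - \frac{1}{2152}$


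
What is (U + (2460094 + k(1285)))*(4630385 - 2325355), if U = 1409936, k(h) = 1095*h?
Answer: 12163885338150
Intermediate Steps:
(U + (2460094 + k(1285)))*(4630385 - 2325355) = (1409936 + (2460094 + 1095*1285))*(4630385 - 2325355) = (1409936 + (2460094 + 1407075))*2305030 = (1409936 + 3867169)*2305030 = 5277105*2305030 = 12163885338150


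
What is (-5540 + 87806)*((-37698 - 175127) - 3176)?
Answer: -17769538266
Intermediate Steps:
(-5540 + 87806)*((-37698 - 175127) - 3176) = 82266*(-212825 - 3176) = 82266*(-216001) = -17769538266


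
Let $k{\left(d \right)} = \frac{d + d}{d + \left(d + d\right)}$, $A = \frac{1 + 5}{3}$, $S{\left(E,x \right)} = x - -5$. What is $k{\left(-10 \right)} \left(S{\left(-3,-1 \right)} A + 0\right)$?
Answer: $\frac{16}{3} \approx 5.3333$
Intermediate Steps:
$S{\left(E,x \right)} = 5 + x$ ($S{\left(E,x \right)} = x + 5 = 5 + x$)
$A = 2$ ($A = 6 \cdot \frac{1}{3} = 2$)
$k{\left(d \right)} = \frac{2}{3}$ ($k{\left(d \right)} = \frac{2 d}{d + 2 d} = \frac{2 d}{3 d} = 2 d \frac{1}{3 d} = \frac{2}{3}$)
$k{\left(-10 \right)} \left(S{\left(-3,-1 \right)} A + 0\right) = \frac{2 \left(\left(5 - 1\right) 2 + 0\right)}{3} = \frac{2 \left(4 \cdot 2 + 0\right)}{3} = \frac{2 \left(8 + 0\right)}{3} = \frac{2}{3} \cdot 8 = \frac{16}{3}$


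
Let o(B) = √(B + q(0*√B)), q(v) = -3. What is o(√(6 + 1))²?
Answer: -3 + √7 ≈ -0.35425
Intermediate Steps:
o(B) = √(-3 + B) (o(B) = √(B - 3) = √(-3 + B))
o(√(6 + 1))² = (√(-3 + √(6 + 1)))² = (√(-3 + √7))² = -3 + √7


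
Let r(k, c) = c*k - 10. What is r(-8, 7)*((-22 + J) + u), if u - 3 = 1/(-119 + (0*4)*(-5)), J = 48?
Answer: -227700/119 ≈ -1913.4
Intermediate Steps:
r(k, c) = -10 + c*k
u = 356/119 (u = 3 + 1/(-119 + (0*4)*(-5)) = 3 + 1/(-119 + 0*(-5)) = 3 + 1/(-119 + 0) = 3 + 1/(-119) = 3 - 1/119 = 356/119 ≈ 2.9916)
r(-8, 7)*((-22 + J) + u) = (-10 + 7*(-8))*((-22 + 48) + 356/119) = (-10 - 56)*(26 + 356/119) = -66*3450/119 = -227700/119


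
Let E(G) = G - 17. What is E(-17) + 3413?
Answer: 3379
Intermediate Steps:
E(G) = -17 + G
E(-17) + 3413 = (-17 - 17) + 3413 = -34 + 3413 = 3379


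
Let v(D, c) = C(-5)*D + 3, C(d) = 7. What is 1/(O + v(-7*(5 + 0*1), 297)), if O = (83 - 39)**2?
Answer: 1/1694 ≈ 0.00059032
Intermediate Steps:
O = 1936 (O = 44**2 = 1936)
v(D, c) = 3 + 7*D (v(D, c) = 7*D + 3 = 3 + 7*D)
1/(O + v(-7*(5 + 0*1), 297)) = 1/(1936 + (3 + 7*(-7*(5 + 0*1)))) = 1/(1936 + (3 + 7*(-7*(5 + 0)))) = 1/(1936 + (3 + 7*(-7*5))) = 1/(1936 + (3 + 7*(-35))) = 1/(1936 + (3 - 245)) = 1/(1936 - 242) = 1/1694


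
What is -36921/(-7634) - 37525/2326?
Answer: -50146901/4439171 ≈ -11.296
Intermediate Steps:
-36921/(-7634) - 37525/2326 = -36921*(-1/7634) - 37525*1/2326 = 36921/7634 - 37525/2326 = -50146901/4439171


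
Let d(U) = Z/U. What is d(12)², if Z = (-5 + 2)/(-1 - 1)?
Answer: 1/64 ≈ 0.015625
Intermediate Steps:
Z = 3/2 (Z = -3/(-2) = -3*(-½) = 3/2 ≈ 1.5000)
d(U) = 3/(2*U)
d(12)² = ((3/2)/12)² = ((3/2)*(1/12))² = (⅛)² = 1/64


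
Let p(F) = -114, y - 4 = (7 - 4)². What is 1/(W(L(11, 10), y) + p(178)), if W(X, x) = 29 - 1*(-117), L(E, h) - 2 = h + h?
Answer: 1/32 ≈ 0.031250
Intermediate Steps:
L(E, h) = 2 + 2*h (L(E, h) = 2 + (h + h) = 2 + 2*h)
y = 13 (y = 4 + (7 - 4)² = 4 + 3² = 4 + 9 = 13)
W(X, x) = 146 (W(X, x) = 29 + 117 = 146)
1/(W(L(11, 10), y) + p(178)) = 1/(146 - 114) = 1/32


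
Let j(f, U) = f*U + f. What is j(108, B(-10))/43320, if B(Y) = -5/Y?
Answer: 27/7220 ≈ 0.0037396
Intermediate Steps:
j(f, U) = f + U*f (j(f, U) = U*f + f = f + U*f)
j(108, B(-10))/43320 = (108*(1 - 5/(-10)))/43320 = (108*(1 - 5*(-⅒)))*(1/43320) = (108*(1 + ½))*(1/43320) = (108*(3/2))*(1/43320) = 162*(1/43320) = 27/7220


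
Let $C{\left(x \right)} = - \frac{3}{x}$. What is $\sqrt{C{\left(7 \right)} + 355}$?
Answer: $\frac{\sqrt{17374}}{7} \approx 18.83$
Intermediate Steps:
$\sqrt{C{\left(7 \right)} + 355} = \sqrt{- \frac{3}{7} + 355} = \sqrt{\frac{2482}{7}} = \frac{\sqrt{17374}}{7}$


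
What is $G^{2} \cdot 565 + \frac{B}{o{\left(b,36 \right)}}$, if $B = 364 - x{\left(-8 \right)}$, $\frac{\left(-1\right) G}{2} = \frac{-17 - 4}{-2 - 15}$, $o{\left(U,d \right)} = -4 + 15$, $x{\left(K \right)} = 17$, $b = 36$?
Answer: $\frac{11063543}{3179} \approx 3480.2$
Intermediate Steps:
$o{\left(U,d \right)} = 11$
$G = - \frac{42}{17}$ ($G = - 2 \frac{-17 - 4}{-2 - 15} = - 2 \left(- \frac{21}{-17}\right) = - 2 \left(\left(-21\right) \left(- \frac{1}{17}\right)\right) = \left(-2\right) \frac{21}{17} = - \frac{42}{17} \approx -2.4706$)
$B = 347$ ($B = 364 - 17 = 347$)
$G^{2} \cdot 565 + \frac{B}{o{\left(b,36 \right)}} = \left(- \frac{42}{17}\right)^{2} \cdot 565 + \frac{347}{11} = \frac{1764}{289} \cdot 565 + 347 \cdot \frac{1}{11} = \frac{996660}{289} + \frac{347}{11} = \frac{11063543}{3179}$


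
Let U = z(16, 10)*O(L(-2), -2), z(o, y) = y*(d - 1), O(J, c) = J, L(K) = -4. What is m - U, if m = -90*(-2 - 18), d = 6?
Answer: 2000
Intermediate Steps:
z(o, y) = 5*y (z(o, y) = y*(6 - 1) = y*5 = 5*y)
m = 1800 (m = -90*(-20) = 1800)
U = -200 (U = (5*10)*(-4) = 50*(-4) = -200)
m - U = 1800 - 1*(-200) = 1800 + 200 = 2000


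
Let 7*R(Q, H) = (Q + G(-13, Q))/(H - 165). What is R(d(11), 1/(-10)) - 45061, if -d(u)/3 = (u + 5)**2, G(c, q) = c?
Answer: -520762167/11557 ≈ -45060.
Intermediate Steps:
d(u) = -3*(5 + u)**2 (d(u) = -3*(u + 5)**2 = -3*(5 + u)**2)
R(Q, H) = (-13 + Q)/(7*(-165 + H)) (R(Q, H) = ((Q - 13)/(H - 165))/7 = ((-13 + Q)/(-165 + H))/7 = (-13 + Q)/(7*(-165 + H)))
R(d(11), 1/(-10)) - 45061 = (-13 - 3*(5 + 11)**2)/(7*(-165 + 1/(-10))) - 45061 = (-13 - 3*16**2)/(7*(-165 - 1/10)) - 45061 = (-13 - 3*256)/(7*(-1651/10)) - 45061 = (1/7)*(-10/1651)*(-13 - 768) - 45061 = (1/7)*(-10/1651)*(-781) - 45061 = 7810/11557 - 45061 = -520762167/11557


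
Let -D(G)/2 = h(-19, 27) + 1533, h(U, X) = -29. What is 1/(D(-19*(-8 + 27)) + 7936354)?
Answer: 1/7933346 ≈ 1.2605e-7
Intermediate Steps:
D(G) = -3008 (D(G) = -2*(-29 + 1533) = -2*1504 = -3008)
1/(D(-19*(-8 + 27)) + 7936354) = 1/(-3008 + 7936354) = 1/7933346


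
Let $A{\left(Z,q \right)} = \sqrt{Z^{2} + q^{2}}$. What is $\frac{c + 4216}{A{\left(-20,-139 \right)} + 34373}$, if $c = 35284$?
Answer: $\frac{9173875}{7982996} - \frac{9875 \sqrt{19721}}{295370852} \approx 1.1445$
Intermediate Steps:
$\frac{c + 4216}{A{\left(-20,-139 \right)} + 34373} = \frac{35284 + 4216}{\sqrt{\left(-20\right)^{2} + \left(-139\right)^{2}} + 34373} = \frac{39500}{\sqrt{400 + 19321} + 34373} = \frac{39500}{\sqrt{19721} + 34373} = \frac{39500}{34373 + \sqrt{19721}}$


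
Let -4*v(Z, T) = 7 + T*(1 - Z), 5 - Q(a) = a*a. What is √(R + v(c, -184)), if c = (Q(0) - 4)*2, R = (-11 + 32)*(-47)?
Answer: I*√4139/2 ≈ 32.168*I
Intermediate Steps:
Q(a) = 5 - a² (Q(a) = 5 - a*a = 5 - a²)
R = -987 (R = 21*(-47) = -987)
c = 2 (c = ((5 - 1*0²) - 4)*2 = ((5 - 1*0) - 4)*2 = ((5 + 0) - 4)*2 = (5 - 4)*2 = 1*2 = 2)
v(Z, T) = -7/4 - T*(1 - Z)/4 (v(Z, T) = -(7 + T*(1 - Z))/4 = -7/4 - T*(1 - Z)/4)
√(R + v(c, -184)) = √(-987 + (-7/4 - ¼*(-184) + (¼)*(-184)*2)) = √(-987 + (-7/4 + 46 - 92)) = √(-987 - 191/4) = √(-4139/4) = I*√4139/2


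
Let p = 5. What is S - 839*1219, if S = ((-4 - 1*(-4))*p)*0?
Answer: -1022741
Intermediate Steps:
S = 0 (S = ((-4 - 1*(-4))*5)*0 = ((-4 + 4)*5)*0 = (0*5)*0 = 0*0 = 0)
S - 839*1219 = 0 - 839*1219 = 0 - 1022741 = -1022741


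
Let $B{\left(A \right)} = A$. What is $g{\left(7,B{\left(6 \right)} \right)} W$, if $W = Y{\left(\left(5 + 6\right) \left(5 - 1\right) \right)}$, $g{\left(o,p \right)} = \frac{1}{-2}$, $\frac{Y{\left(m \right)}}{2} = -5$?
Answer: $5$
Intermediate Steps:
$Y{\left(m \right)} = -10$ ($Y{\left(m \right)} = 2 \left(-5\right) = -10$)
$g{\left(o,p \right)} = - \frac{1}{2}$
$W = -10$
$g{\left(7,B{\left(6 \right)} \right)} W = \left(- \frac{1}{2}\right) \left(-10\right) = 5$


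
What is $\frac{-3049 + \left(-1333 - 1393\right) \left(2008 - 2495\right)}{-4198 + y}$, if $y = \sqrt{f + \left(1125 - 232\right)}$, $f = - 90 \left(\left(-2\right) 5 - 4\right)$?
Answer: $- \frac{5560305574}{17621051} - \frac{1324513 \sqrt{2153}}{17621051} \approx -319.04$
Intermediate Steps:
$f = 1260$ ($f = - 90 \left(-10 - 4\right) = \left(-90\right) \left(-14\right) = 1260$)
$y = \sqrt{2153}$ ($y = \sqrt{1260 + \left(1125 - 232\right)} = \sqrt{1260 + 893} = \sqrt{2153} \approx 46.4$)
$\frac{-3049 + \left(-1333 - 1393\right) \left(2008 - 2495\right)}{-4198 + y} = \frac{-3049 + \left(-1333 - 1393\right) \left(2008 - 2495\right)}{-4198 + \sqrt{2153}} = \frac{-3049 - -1327562}{-4198 + \sqrt{2153}} = \frac{-3049 + 1327562}{-4198 + \sqrt{2153}} = \frac{1324513}{-4198 + \sqrt{2153}}$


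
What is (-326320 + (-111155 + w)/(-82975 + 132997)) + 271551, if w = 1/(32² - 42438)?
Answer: -113464672147223/2071611108 ≈ -54771.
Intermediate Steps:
w = -1/41414 (w = 1/(1024 - 42438) = 1/(-41414) = -1/41414 ≈ -2.4146e-5)
(-326320 + (-111155 + w)/(-82975 + 132997)) + 271551 = (-326320 + (-111155 - 1/41414)/(-82975 + 132997)) + 271551 = (-326320 - 4603373171/41414/50022) + 271551 = (-326320 - 4603373171/41414*1/50022) + 271551 = (-326320 - 4603373171/2071611108) + 271551 = -676012740135731/2071611108 + 271551 = -113464672147223/2071611108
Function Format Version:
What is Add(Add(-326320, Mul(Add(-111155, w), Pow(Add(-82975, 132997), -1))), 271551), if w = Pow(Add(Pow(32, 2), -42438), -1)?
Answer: Rational(-113464672147223, 2071611108) ≈ -54771.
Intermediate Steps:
w = Rational(-1, 41414) (w = Pow(Add(1024, -42438), -1) = Pow(-41414, -1) = Rational(-1, 41414) ≈ -2.4146e-5)
Add(Add(-326320, Mul(Add(-111155, w), Pow(Add(-82975, 132997), -1))), 271551) = Add(Add(-326320, Mul(Add(-111155, Rational(-1, 41414)), Pow(Add(-82975, 132997), -1))), 271551) = Add(Add(-326320, Mul(Rational(-4603373171, 41414), Pow(50022, -1))), 271551) = Add(Add(-326320, Mul(Rational(-4603373171, 41414), Rational(1, 50022))), 271551) = Add(Add(-326320, Rational(-4603373171, 2071611108)), 271551) = Add(Rational(-676012740135731, 2071611108), 271551) = Rational(-113464672147223, 2071611108)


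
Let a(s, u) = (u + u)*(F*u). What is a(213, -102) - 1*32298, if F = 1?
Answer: -11490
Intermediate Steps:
a(s, u) = 2*u² (a(s, u) = (u + u)*(1*u) = (2*u)*u = 2*u²)
a(213, -102) - 1*32298 = 2*(-102)² - 1*32298 = 2*10404 - 32298 = 20808 - 32298 = -11490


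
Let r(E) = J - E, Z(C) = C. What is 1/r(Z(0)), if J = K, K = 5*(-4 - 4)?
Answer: -1/40 ≈ -0.025000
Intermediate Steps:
K = -40 (K = 5*(-8) = -40)
J = -40
r(E) = -40 - E
1/r(Z(0)) = 1/(-40 - 1*0) = 1/(-40 + 0) = 1/(-40) = -1/40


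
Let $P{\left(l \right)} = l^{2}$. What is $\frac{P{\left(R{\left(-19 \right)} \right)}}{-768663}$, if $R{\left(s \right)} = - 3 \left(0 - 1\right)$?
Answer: $- \frac{1}{85407} \approx -1.1709 \cdot 10^{-5}$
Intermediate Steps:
$R{\left(s \right)} = 3$ ($R{\left(s \right)} = \left(-3\right) \left(-1\right) = 3$)
$\frac{P{\left(R{\left(-19 \right)} \right)}}{-768663} = \frac{3^{2}}{-768663} = 9 \left(- \frac{1}{768663}\right) = - \frac{1}{85407}$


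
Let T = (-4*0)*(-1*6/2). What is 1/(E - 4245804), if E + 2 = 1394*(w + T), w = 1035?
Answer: -1/2803016 ≈ -3.5676e-7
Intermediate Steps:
T = 0 (T = 0*(-6*½) = 0*(-3) = 0)
E = 1442788 (E = -2 + 1394*(1035 + 0) = -2 + 1394*1035 = -2 + 1442790 = 1442788)
1/(E - 4245804) = 1/(1442788 - 4245804) = 1/(-2803016) = -1/2803016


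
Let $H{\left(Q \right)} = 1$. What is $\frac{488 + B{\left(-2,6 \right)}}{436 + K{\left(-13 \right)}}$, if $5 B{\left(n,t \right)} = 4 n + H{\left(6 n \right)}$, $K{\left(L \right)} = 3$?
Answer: $\frac{2433}{2195} \approx 1.1084$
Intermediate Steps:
$B{\left(n,t \right)} = \frac{1}{5} + \frac{4 n}{5}$ ($B{\left(n,t \right)} = \frac{4 n + 1}{5} = \frac{1 + 4 n}{5} = \frac{1}{5} + \frac{4 n}{5}$)
$\frac{488 + B{\left(-2,6 \right)}}{436 + K{\left(-13 \right)}} = \frac{488 + \left(\frac{1}{5} + \frac{4}{5} \left(-2\right)\right)}{436 + 3} = \frac{488 + \left(\frac{1}{5} - \frac{8}{5}\right)}{439} = \left(488 - \frac{7}{5}\right) \frac{1}{439} = \frac{2433}{5} \cdot \frac{1}{439} = \frac{2433}{2195}$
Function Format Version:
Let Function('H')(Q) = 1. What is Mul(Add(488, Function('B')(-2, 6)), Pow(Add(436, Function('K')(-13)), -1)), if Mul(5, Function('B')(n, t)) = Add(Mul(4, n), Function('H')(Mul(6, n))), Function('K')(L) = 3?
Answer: Rational(2433, 2195) ≈ 1.1084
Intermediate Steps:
Function('B')(n, t) = Add(Rational(1, 5), Mul(Rational(4, 5), n)) (Function('B')(n, t) = Mul(Rational(1, 5), Add(Mul(4, n), 1)) = Mul(Rational(1, 5), Add(1, Mul(4, n))) = Add(Rational(1, 5), Mul(Rational(4, 5), n)))
Mul(Add(488, Function('B')(-2, 6)), Pow(Add(436, Function('K')(-13)), -1)) = Mul(Add(488, Add(Rational(1, 5), Mul(Rational(4, 5), -2))), Pow(Add(436, 3), -1)) = Mul(Add(488, Add(Rational(1, 5), Rational(-8, 5))), Pow(439, -1)) = Mul(Add(488, Rational(-7, 5)), Rational(1, 439)) = Mul(Rational(2433, 5), Rational(1, 439)) = Rational(2433, 2195)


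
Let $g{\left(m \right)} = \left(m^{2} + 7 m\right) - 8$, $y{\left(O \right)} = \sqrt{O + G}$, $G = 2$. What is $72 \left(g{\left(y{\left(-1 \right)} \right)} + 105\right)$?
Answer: $7560$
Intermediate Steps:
$y{\left(O \right)} = \sqrt{2 + O}$ ($y{\left(O \right)} = \sqrt{O + 2} = \sqrt{2 + O}$)
$g{\left(m \right)} = -8 + m^{2} + 7 m$
$72 \left(g{\left(y{\left(-1 \right)} \right)} + 105\right) = 72 \left(\left(-8 + \left(\sqrt{2 - 1}\right)^{2} + 7 \sqrt{2 - 1}\right) + 105\right) = 72 \left(\left(-8 + \left(\sqrt{1}\right)^{2} + 7 \sqrt{1}\right) + 105\right) = 72 \left(\left(-8 + 1^{2} + 7 \cdot 1\right) + 105\right) = 72 \left(\left(-8 + 1 + 7\right) + 105\right) = 72 \left(0 + 105\right) = 72 \cdot 105 = 7560$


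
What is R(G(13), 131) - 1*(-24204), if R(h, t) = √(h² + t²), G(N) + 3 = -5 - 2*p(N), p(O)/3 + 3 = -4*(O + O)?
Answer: 24204 + √419117 ≈ 24851.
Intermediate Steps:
p(O) = -9 - 24*O (p(O) = -9 + 3*(-4*(O + O)) = -9 + 3*(-8*O) = -9 - 24*O)
G(N) = 10 + 48*N (G(N) = -3 + (-5 - 2*(-9 - 24*N)) = -3 + (-5 + (18 + 48*N)) = -3 + (13 + 48*N) = 10 + 48*N)
R(G(13), 131) - 1*(-24204) = √((10 + 48*13)² + 131²) - 1*(-24204) = √((10 + 624)² + 17161) + 24204 = √(634² + 17161) + 24204 = √(401956 + 17161) + 24204 = √419117 + 24204 = 24204 + √419117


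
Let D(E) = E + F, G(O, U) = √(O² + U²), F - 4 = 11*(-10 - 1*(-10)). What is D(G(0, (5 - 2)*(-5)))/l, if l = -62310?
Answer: -19/62310 ≈ -0.00030493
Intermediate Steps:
F = 4 (F = 4 + 11*(-10 - 1*(-10)) = 4 + 11*(-10 + 10) = 4 + 11*0 = 4 + 0 = 4)
D(E) = 4 + E (D(E) = E + 4 = 4 + E)
D(G(0, (5 - 2)*(-5)))/l = (4 + √(0² + ((5 - 2)*(-5))²))/(-62310) = (4 + √(0 + (3*(-5))²))*(-1/62310) = (4 + √(0 + (-15)²))*(-1/62310) = (4 + √(0 + 225))*(-1/62310) = (4 + √225)*(-1/62310) = (4 + 15)*(-1/62310) = 19*(-1/62310) = -19/62310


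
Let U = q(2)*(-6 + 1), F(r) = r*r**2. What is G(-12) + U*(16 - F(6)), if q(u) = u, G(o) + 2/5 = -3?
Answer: 9983/5 ≈ 1996.6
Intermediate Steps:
G(o) = -17/5 (G(o) = -2/5 - 3 = -17/5)
F(r) = r**3
U = -10 (U = 2*(-6 + 1) = 2*(-5) = -10)
G(-12) + U*(16 - F(6)) = -17/5 - 10*(16 - 1*6**3) = -17/5 - 10*(16 - 1*216) = -17/5 - 10*(16 - 216) = -17/5 - 10*(-200) = -17/5 + 2000 = 9983/5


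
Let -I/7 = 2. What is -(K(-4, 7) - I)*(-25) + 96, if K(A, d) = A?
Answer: 346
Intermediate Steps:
I = -14 (I = -7*2 = -14)
-(K(-4, 7) - I)*(-25) + 96 = -(-4 - 1*(-14))*(-25) + 96 = -(-4 + 14)*(-25) + 96 = -1*10*(-25) + 96 = -10*(-25) + 96 = 250 + 96 = 346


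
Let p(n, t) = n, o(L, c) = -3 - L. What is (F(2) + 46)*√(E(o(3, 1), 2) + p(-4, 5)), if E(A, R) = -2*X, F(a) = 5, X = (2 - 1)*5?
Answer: 51*I*√14 ≈ 190.82*I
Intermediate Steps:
X = 5 (X = 1*5 = 5)
E(A, R) = -10 (E(A, R) = -2*5 = -10)
(F(2) + 46)*√(E(o(3, 1), 2) + p(-4, 5)) = (5 + 46)*√(-10 - 4) = 51*√(-14) = 51*(I*√14) = 51*I*√14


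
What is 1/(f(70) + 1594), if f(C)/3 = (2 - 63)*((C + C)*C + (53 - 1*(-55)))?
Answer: -1/1811570 ≈ -5.5201e-7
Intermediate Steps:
f(C) = -19764 - 366*C**2 (f(C) = 3*((2 - 63)*((C + C)*C + (53 - 1*(-55)))) = 3*(-61*((2*C)*C + (53 + 55))) = 3*(-61*(2*C**2 + 108)) = 3*(-61*(108 + 2*C**2)) = 3*(-6588 - 122*C**2) = -19764 - 366*C**2)
1/(f(70) + 1594) = 1/((-19764 - 366*70**2) + 1594) = 1/((-19764 - 366*4900) + 1594) = 1/((-19764 - 1793400) + 1594) = 1/(-1813164 + 1594) = 1/(-1811570) = -1/1811570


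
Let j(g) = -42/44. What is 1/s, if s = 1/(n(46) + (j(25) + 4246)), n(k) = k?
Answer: 94403/22 ≈ 4291.0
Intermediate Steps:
j(g) = -21/22 (j(g) = -42*1/44 = -21/22)
s = 22/94403 (s = 1/(46 + (-21/22 + 4246)) = 1/(46 + 93391/22) = 1/(94403/22) = 22/94403 ≈ 0.00023304)
1/s = 1/(22/94403) = 94403/22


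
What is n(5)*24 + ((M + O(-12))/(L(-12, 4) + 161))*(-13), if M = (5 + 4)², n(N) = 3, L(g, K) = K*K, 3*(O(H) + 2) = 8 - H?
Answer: 34891/531 ≈ 65.708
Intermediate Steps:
O(H) = ⅔ - H/3 (O(H) = -2 + (8 - H)/3 = -2 + (8/3 - H/3) = ⅔ - H/3)
L(g, K) = K²
M = 81 (M = 9² = 81)
n(5)*24 + ((M + O(-12))/(L(-12, 4) + 161))*(-13) = 3*24 + ((81 + (⅔ - ⅓*(-12)))/(4² + 161))*(-13) = 72 + ((81 + (⅔ + 4))/(16 + 161))*(-13) = 72 + ((81 + 14/3)/177)*(-13) = 72 + ((257/3)*(1/177))*(-13) = 72 + (257/531)*(-13) = 72 - 3341/531 = 34891/531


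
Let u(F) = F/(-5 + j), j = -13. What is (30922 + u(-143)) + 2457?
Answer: 600965/18 ≈ 33387.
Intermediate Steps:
u(F) = -F/18 (u(F) = F/(-5 - 13) = F/(-18) = -F/18)
(30922 + u(-143)) + 2457 = (30922 - 1/18*(-143)) + 2457 = (30922 + 143/18) + 2457 = 556739/18 + 2457 = 600965/18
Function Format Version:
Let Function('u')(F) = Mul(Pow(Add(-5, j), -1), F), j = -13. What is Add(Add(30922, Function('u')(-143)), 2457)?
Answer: Rational(600965, 18) ≈ 33387.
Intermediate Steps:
Function('u')(F) = Mul(Rational(-1, 18), F) (Function('u')(F) = Mul(Pow(Add(-5, -13), -1), F) = Mul(Pow(-18, -1), F) = Mul(Rational(-1, 18), F))
Add(Add(30922, Function('u')(-143)), 2457) = Add(Add(30922, Mul(Rational(-1, 18), -143)), 2457) = Add(Add(30922, Rational(143, 18)), 2457) = Add(Rational(556739, 18), 2457) = Rational(600965, 18)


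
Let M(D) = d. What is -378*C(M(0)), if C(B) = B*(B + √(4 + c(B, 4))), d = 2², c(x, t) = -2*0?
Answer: -9072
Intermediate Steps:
c(x, t) = 0
d = 4
M(D) = 4
C(B) = B*(2 + B) (C(B) = B*(B + √(4 + 0)) = B*(B + √4) = B*(B + 2) = B*(2 + B))
-378*C(M(0)) = -1512*(2 + 4) = -1512*6 = -378*24 = -9072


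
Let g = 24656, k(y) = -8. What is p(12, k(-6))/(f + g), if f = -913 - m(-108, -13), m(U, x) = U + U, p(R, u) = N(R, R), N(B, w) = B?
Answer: 12/23959 ≈ 0.00050086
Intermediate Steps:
p(R, u) = R
m(U, x) = 2*U
f = -697 (f = -913 - 2*(-108) = -913 - 1*(-216) = -913 + 216 = -697)
p(12, k(-6))/(f + g) = 12/(-697 + 24656) = 12/23959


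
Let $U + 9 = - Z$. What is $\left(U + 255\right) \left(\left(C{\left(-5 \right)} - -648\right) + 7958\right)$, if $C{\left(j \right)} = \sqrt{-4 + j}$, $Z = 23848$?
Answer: $-203118812 - 70806 i \approx -2.0312 \cdot 10^{8} - 70806.0 i$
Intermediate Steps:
$U = -23857$ ($U = -9 - 23848 = -23857$)
$\left(U + 255\right) \left(\left(C{\left(-5 \right)} - -648\right) + 7958\right) = \left(-23857 + 255\right) \left(\left(\sqrt{-4 - 5} - -648\right) + 7958\right) = - 23602 \left(\left(\sqrt{-9} + 648\right) + 7958\right) = - 23602 \left(\left(3 i + 648\right) + 7958\right) = - 23602 \left(\left(648 + 3 i\right) + 7958\right) = - 23602 \left(8606 + 3 i\right) = -203118812 - 70806 i$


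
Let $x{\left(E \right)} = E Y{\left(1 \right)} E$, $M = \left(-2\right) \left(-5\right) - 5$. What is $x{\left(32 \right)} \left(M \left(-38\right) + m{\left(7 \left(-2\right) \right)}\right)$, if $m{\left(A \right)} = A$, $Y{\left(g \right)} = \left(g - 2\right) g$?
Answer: $208896$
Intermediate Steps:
$Y{\left(g \right)} = g \left(-2 + g\right)$ ($Y{\left(g \right)} = \left(-2 + g\right) g = g \left(-2 + g\right)$)
$M = 5$ ($M = 10 - 5 = 5$)
$x{\left(E \right)} = - E^{2}$ ($x{\left(E \right)} = E 1 \left(-2 + 1\right) E = E 1 \left(-1\right) E = E \left(-1\right) E = - E E = - E^{2}$)
$x{\left(32 \right)} \left(M \left(-38\right) + m{\left(7 \left(-2\right) \right)}\right) = - 32^{2} \left(5 \left(-38\right) + 7 \left(-2\right)\right) = \left(-1\right) 1024 \left(-190 - 14\right) = \left(-1024\right) \left(-204\right) = 208896$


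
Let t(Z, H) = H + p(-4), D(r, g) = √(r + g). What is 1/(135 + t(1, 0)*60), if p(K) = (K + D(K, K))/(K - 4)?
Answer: 11/1845 + I*√2/1845 ≈ 0.0059621 + 0.00076651*I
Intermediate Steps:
D(r, g) = √(g + r)
p(K) = (K + √2*√K)/(-4 + K) (p(K) = (K + √(K + K))/(K - 4) = (K + √(2*K))/(-4 + K) = (K + √2*√K)/(-4 + K))
t(Z, H) = ½ + H - I*√2/4 (t(Z, H) = H + (-4 + √2*√(-4))/(-4 - 4) = H + (-4 + √2*(2*I))/(-8) = H - (-4 + 2*I*√2)/8 = H + (½ - I*√2/4) = ½ + H - I*√2/4)
1/(135 + t(1, 0)*60) = 1/(135 + (½ + 0 - I*√2/4)*60) = 1/(135 + (½ - I*√2/4)*60) = 1/(135 + (30 - 15*I*√2)) = 1/(165 - 15*I*√2)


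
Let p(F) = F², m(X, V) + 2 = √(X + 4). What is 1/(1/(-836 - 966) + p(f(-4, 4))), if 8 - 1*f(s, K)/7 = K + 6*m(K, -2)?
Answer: 86557468022/7983557619073 + 61099390464*√2/7983557619073 ≈ 0.021665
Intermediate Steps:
m(X, V) = -2 + √(4 + X) (m(X, V) = -2 + √(X + 4) = -2 + √(4 + X))
f(s, K) = 140 - 42*√(4 + K) - 7*K (f(s, K) = 56 - 7*(K + 6*(-2 + √(4 + K))) = 56 - 7*(K + (-12 + 6*√(4 + K))) = 56 - 7*(-12 + K + 6*√(4 + K)) = 56 + (84 - 42*√(4 + K) - 7*K) = 140 - 42*√(4 + K) - 7*K)
1/(1/(-836 - 966) + p(f(-4, 4))) = 1/(1/(-836 - 966) + (140 - 42*√(4 + 4) - 7*4)²) = 1/(1/(-1802) + (140 - 84*√2 - 28)²) = 1/(-1/1802 + (140 - 84*√2 - 28)²) = 1/(-1/1802 + (112 - 84*√2)²)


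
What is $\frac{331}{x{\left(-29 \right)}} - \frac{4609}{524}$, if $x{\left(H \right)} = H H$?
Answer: $- \frac{3702725}{440684} \approx -8.4022$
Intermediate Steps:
$x{\left(H \right)} = H^{2}$
$\frac{331}{x{\left(-29 \right)}} - \frac{4609}{524} = \frac{331}{\left(-29\right)^{2}} - \frac{4609}{524} = \frac{331}{841} - \frac{4609}{524} = - \frac{3702725}{440684}$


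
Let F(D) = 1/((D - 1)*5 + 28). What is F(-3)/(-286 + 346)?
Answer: 1/480 ≈ 0.0020833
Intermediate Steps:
F(D) = 1/(23 + 5*D) (F(D) = 1/((-1 + D)*5 + 28) = 1/((-5 + 5*D) + 28) = 1/(23 + 5*D))
F(-3)/(-286 + 346) = 1/((23 + 5*(-3))*(-286 + 346)) = 1/((23 - 15)*60) = (1/60)/8 = (⅛)*(1/60) = 1/480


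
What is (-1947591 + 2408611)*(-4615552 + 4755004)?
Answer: 64290161040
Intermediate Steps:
(-1947591 + 2408611)*(-4615552 + 4755004) = 461020*139452 = 64290161040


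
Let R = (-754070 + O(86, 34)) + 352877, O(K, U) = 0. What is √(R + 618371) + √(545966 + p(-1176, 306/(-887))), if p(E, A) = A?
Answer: √217178 + 4*√26846803277/887 ≈ 1204.9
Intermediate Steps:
R = -401193 (R = (-754070 + 0) + 352877 = -754070 + 352877 = -401193)
√(R + 618371) + √(545966 + p(-1176, 306/(-887))) = √(-401193 + 618371) + √(545966 + 306/(-887)) = √217178 + √(545966 + 306*(-1/887)) = √217178 + √(545966 - 306/887) = √217178 + √(484271536/887) = √217178 + 4*√26846803277/887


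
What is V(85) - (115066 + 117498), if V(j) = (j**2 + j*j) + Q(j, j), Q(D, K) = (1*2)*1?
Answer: -218112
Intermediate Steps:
Q(D, K) = 2 (Q(D, K) = 2*1 = 2)
V(j) = 2 + 2*j**2 (V(j) = (j**2 + j*j) + 2 = (j**2 + j**2) + 2 = 2*j**2 + 2 = 2 + 2*j**2)
V(85) - (115066 + 117498) = (2 + 2*85**2) - (115066 + 117498) = (2 + 2*7225) - 1*232564 = (2 + 14450) - 232564 = 14452 - 232564 = -218112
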